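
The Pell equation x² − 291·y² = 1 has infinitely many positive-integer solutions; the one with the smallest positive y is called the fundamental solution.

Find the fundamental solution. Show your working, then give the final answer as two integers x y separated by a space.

√291 → a₀=17, period (17,34); ℓ=2 even so k=1
step 0: (17, 1)  from 17·(1,0) + (0,1)
step 1: (290, 17)  from 17·(17,1) + (1,0)
fundamental: x₁=290, y₁=17  (since 84100 − 291·289 = 1)

290 17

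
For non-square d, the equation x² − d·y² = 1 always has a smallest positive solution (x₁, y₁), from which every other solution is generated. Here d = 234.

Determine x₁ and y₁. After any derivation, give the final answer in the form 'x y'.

5201 340

√234 → a₀=15, period (3,2,1,2,1,2,3,30); ℓ=8 even so k=7
i=0: a=15 ⇒ p=15, q=1
i=1: a=3 ⇒ p=46, q=3
…
i=4: a=2 ⇒ p=413, q=27
i=5: a=1 ⇒ p=566, q=37
i=6: a=2 ⇒ p=1545, q=101
i=7: a=3 ⇒ p=5201, q=340
(x₁, y₁) = (5201, 340);  5201² − 234·340² = 1 ✓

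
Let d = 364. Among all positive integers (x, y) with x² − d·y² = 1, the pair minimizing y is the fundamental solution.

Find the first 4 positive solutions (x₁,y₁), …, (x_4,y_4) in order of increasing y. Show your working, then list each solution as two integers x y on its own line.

4954951 259710
49103078824801 2573700648420
486606699052048124551 25505121203178395130
4822224700149240710505379201 252753251621617410554928840

[19; 12,1,2,3,1,8,1,3,2,1,12,38] for √364; ℓ=12 ⇒ convergent index 11
step 0: (19, 1)  from 19·(1,0) + (0,1)
…
step 2: (248, 13)  from 1·(229,12) + (19,1)
step 3: (725, 38)  from 2·(248,13) + (229,12)
step 4: (2423, 127)  from 3·(725,38) + (248,13)
step 5: (3148, 165)  from 1·(2423,127) + (725,38)
step 6: (27607, 1447)  from 8·(3148,165) + (2423,127)
step 7: (30755, 1612)  from 1·(27607,1447) + (3148,165)
…
step 9: (270499, 14178)  from 2·(119872,6283) + (30755,1612)
step 10: (390371, 20461)  from 1·(270499,14178) + (119872,6283)
step 11: (4954951, 259710)  from 12·(390371,20461) + (270499,14178)
fundamental: x₁=4954951, y₁=259710  (since 24551539412401 − 364·67449284100 = 1)
n=2: (4954951,259710)∘(4954951,259710) = (4954951·4954951+364·259710·259710, 4954951·259710+259710·4954951) = (49103078824801,2573700648420)
n=3: (49103078824801,2573700648420)∘(4954951,259710) = (4954951·49103078824801+364·259710·2573700648420, 4954951·2573700648420+259710·49103078824801) = (486606699052048124551,25505121203178395130)
n=4: (486606699052048124551,25505121203178395130)∘(4954951,259710) = (4954951·486606699052048124551+364·259710·25505121203178395130, 4954951·25505121203178395130+259710·486606699052048124551) = (4822224700149240710505379201,252753251621617410554928840)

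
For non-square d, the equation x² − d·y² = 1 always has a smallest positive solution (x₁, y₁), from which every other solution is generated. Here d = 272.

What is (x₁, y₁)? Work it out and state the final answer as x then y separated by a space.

33 2

d=272: √d = [16; 2,32] (ℓ=2, even), read p_1/q_1
a_0=16:  p_0=16·1+0=16,  q_0=16·0+1=1
a_1=2:  p_1=2·16+1=33,  q_1=2·1+0=2
(x₁, y₁) = (33, 2);  33² − 272·2² = 1 ✓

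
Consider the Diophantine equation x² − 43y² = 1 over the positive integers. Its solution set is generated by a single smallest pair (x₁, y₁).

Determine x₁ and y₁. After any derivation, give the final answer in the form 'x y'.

3482 531

√43 → a₀=6, period (1,1,3,1,5,1,3,1,1,12); ℓ=10 even so k=9
a_0=6:  p_0=6·1+0=6,  q_0=6·0+1=1
…
a_4=1:  p_4=1·46+13=59,  q_4=1·7+2=9
…
a_8=1:  p_8=1·1541+400=1941,  q_8=1·235+61=296
a_9=1:  p_9=1·1941+1541=3482,  q_9=1·296+235=531
→ (3482, 531).  Check: 3482²=12124324, 43·531²=12124323, difference 1.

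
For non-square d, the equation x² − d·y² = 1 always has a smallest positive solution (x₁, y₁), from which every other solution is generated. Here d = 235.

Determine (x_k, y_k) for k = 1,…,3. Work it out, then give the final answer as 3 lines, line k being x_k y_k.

√235 = [15; 3,30, …], period ℓ=2 (even) → k=1
k=0  a_k=15  p_k/q_k = 15/1
k=1  a_k=3  p_k/q_k = 46/3
(x₁, y₁) = (46, 3);  46² − 235·3² = 1 ✓
(x_2, y_2) = (46·46 + 235·3·3, 46·3 + 3·46) = (4231, 276)
(x_3, y_3) = (46·4231 + 235·3·276, 46·276 + 3·4231) = (389206, 25389)

46 3
4231 276
389206 25389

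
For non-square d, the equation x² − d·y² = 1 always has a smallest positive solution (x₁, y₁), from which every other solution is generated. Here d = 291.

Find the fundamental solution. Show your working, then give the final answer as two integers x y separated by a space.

290 17

d=291: √d = [17; 17,34] (ℓ=2, even), read p_1/q_1
a_0=17:  p_0=17·1+0=17,  q_0=17·0+1=1
a_1=17:  p_1=17·17+1=290,  q_1=17·1+0=17
fundamental: x₁=290, y₁=17  (since 84100 − 291·289 = 1)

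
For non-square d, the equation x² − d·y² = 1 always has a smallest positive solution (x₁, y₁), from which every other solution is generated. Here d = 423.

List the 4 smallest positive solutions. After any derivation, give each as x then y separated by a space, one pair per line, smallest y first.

√423 → a₀=20, period (1,1,3,4,3,1,1,40); ℓ=8 even so k=7
a_0=20:  p_0=20·1+0=20,  q_0=20·0+1=1
a_1=1:  p_1=1·20+1=21,  q_1=1·1+0=1
…
a_3=3:  p_3=3·41+21=144,  q_3=3·2+1=7
…
a_5=3:  p_5=3·617+144=1995,  q_5=3·30+7=97
a_6=1:  p_6=1·1995+617=2612,  q_6=1·97+30=127
a_7=1:  p_7=1·2612+1995=4607,  q_7=1·127+97=224
(x₁, y₁) = (4607, 224);  4607² − 423·224² = 1 ✓
k=2:  x_2 = 4607·4607+423·224·224 = 42448897,  y_2 = 4607·224+224·4607 = 2063936
k=3:  x_3 = 4607·42448897+423·224·2063936 = 391124132351,  y_3 = 4607·2063936+224·42448897 = 19017106080
k=4:  x_4 = 4607·391124132351+423·224·19017106080 = 3603817713033217,  y_4 = 4607·19017106080+224·391124132351 = 175223613357184

4607 224
42448897 2063936
391124132351 19017106080
3603817713033217 175223613357184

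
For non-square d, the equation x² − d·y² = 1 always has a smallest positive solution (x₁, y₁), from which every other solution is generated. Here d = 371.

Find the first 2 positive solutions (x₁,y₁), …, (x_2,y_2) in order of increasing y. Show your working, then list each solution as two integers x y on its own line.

1695 88
5746049 298320

d=371: √d = [19; 3,1,4,1,3,38] (ℓ=6, even), read p_5/q_5
step 0: (19, 1)  from 19·(1,0) + (0,1)
step 1: (58, 3)  from 3·(19,1) + (1,0)
…
step 3: (366, 19)  from 4·(77,4) + (58,3)
step 4: (443, 23)  from 1·(366,19) + (77,4)
step 5: (1695, 88)  from 3·(443,23) + (366,19)
fundamental: x₁=1695, y₁=88  (since 2873025 − 371·7744 = 1)
n=2: (1695,88)∘(1695,88) = (1695·1695+371·88·88, 1695·88+88·1695) = (5746049,298320)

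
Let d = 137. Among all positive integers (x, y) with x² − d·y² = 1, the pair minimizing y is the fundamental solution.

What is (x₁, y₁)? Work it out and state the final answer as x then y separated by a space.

√137 = [11; 1,2,2,1,1,2,2,1,22, …], period ℓ=9 (odd) → k=17
i=0: a=11 ⇒ p=11, q=1
i=1: a=1 ⇒ p=12, q=1
…
i=3: a=2 ⇒ p=82, q=7
…
i=5: a=1 ⇒ p=199, q=17
…
i=7: a=2 ⇒ p=1229, q=105
…
i=10: a=1 ⇒ p=41341, q=3532
…
i=14: a=1 ⇒ p=694077, q=59299
…
i=16: a=2 ⇒ p=4286741, q=366241
i=17: a=1 ⇒ p=6083073, q=519712
→ (6083073, 519712).  Check: 6083073²=37003777123329, 137·519712²=37003777123328, difference 1.

6083073 519712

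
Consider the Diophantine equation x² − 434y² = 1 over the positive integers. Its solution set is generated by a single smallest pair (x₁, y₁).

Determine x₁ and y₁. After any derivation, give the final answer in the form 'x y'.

125 6

√434 = [20; 1,4,1,40, …], period ℓ=4 (even) → k=3
step 0: (20, 1)  from 20·(1,0) + (0,1)
…
step 2: (104, 5)  from 4·(21,1) + (20,1)
step 3: (125, 6)  from 1·(104,5) + (21,1)
→ (125, 6).  Check: 125²=15625, 434·6²=15624, difference 1.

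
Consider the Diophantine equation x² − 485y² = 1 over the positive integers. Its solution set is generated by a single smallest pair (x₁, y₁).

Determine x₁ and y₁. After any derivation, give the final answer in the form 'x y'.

969 44

[22; 44] for √485; ℓ=1 ⇒ convergent index 1
i=0: a=22 ⇒ p=22, q=1
i=1: a=44 ⇒ p=969, q=44
(x₁, y₁) = (969, 44);  969² − 485·44² = 1 ✓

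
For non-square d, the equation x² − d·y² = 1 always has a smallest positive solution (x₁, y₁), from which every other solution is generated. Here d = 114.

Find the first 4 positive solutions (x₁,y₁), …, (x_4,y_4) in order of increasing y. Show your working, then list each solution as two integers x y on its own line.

√114 → a₀=10, period (1,2,10,2,1,20); ℓ=6 even so k=5
step 0: (10, 1)  from 10·(1,0) + (0,1)
…
step 2: (32, 3)  from 2·(11,1) + (10,1)
step 3: (331, 31)  from 10·(32,3) + (11,1)
step 4: (694, 65)  from 2·(331,31) + (32,3)
step 5: (1025, 96)  from 1·(694,65) + (331,31)
fundamental: x₁=1025, y₁=96  (since 1050625 − 114·9216 = 1)
n=2: (1025,96)∘(1025,96) = (1025·1025+114·96·96, 1025·96+96·1025) = (2101249,196800)
n=3: (2101249,196800)∘(1025,96) = (1025·2101249+114·96·196800, 1025·196800+96·2101249) = (4307559425,403439904)
n=4: (4307559425,403439904)∘(1025,96) = (1025·4307559425+114·96·403439904, 1025·403439904+96·4307559425) = (8830494720001,827051606400)

1025 96
2101249 196800
4307559425 403439904
8830494720001 827051606400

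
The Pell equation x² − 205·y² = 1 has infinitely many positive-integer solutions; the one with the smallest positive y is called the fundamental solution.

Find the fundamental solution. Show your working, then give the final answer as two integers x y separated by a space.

√205 = [14; 3,6,1,4,1,6,3,28, …], period ℓ=8 (even) → k=7
a_0=14:  p_0=14·1+0=14,  q_0=14·0+1=1
a_1=3:  p_1=3·14+1=43,  q_1=3·1+0=3
a_2=6:  p_2=6·43+14=272,  q_2=6·3+1=19
a_3=1:  p_3=1·272+43=315,  q_3=1·19+3=22
…
a_5=1:  p_5=1·1532+315=1847,  q_5=1·107+22=129
a_6=6:  p_6=6·1847+1532=12614,  q_6=6·129+107=881
a_7=3:  p_7=3·12614+1847=39689,  q_7=3·881+129=2772
(x₁, y₁) = (39689, 2772);  39689² − 205·2772² = 1 ✓

39689 2772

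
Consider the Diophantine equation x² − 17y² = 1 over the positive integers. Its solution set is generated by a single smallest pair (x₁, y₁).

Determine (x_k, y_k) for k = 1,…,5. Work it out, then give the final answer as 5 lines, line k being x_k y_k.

d=17: √d = [4; 8] (ℓ=1, odd), read p_1/q_1
i=0: a=4 ⇒ p=4, q=1
i=1: a=8 ⇒ p=33, q=8
→ (33, 8).  Check: 33²=1089, 17·8²=1088, difference 1.
n=2: (33,8)∘(33,8) = (33·33+17·8·8, 33·8+8·33) = (2177,528)
n=3: (2177,528)∘(33,8) = (33·2177+17·8·528, 33·528+8·2177) = (143649,34840)
n=4: (143649,34840)∘(33,8) = (33·143649+17·8·34840, 33·34840+8·143649) = (9478657,2298912)
n=5: (9478657,2298912)∘(33,8) = (33·9478657+17·8·2298912, 33·2298912+8·9478657) = (625447713,151693352)

33 8
2177 528
143649 34840
9478657 2298912
625447713 151693352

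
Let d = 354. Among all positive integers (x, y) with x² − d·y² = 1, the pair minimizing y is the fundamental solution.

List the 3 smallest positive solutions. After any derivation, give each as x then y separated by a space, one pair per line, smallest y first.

258065 13716
133195088449 7079239080
68745981000924305 3653807666346684

√354 → a₀=18, period (1,4,2,2,18,2,2,4,1,36); ℓ=10 even so k=9
a_0=18:  p_0=18·1+0=18,  q_0=18·0+1=1
a_1=1:  p_1=1·18+1=19,  q_1=1·1+0=1
a_2=4:  p_2=4·19+18=94,  q_2=4·1+1=5
a_3=2:  p_3=2·94+19=207,  q_3=2·5+1=11
…
a_6=2:  p_6=2·9351+508=19210,  q_6=2·497+27=1021
a_7=2:  p_7=2·19210+9351=47771,  q_7=2·1021+497=2539
a_8=4:  p_8=4·47771+19210=210294,  q_8=4·2539+1021=11177
a_9=1:  p_9=1·210294+47771=258065,  q_9=1·11177+2539=13716
(x₁, y₁) = (258065, 13716);  258065² − 354·13716² = 1 ✓
n=2: (258065,13716)∘(258065,13716) = (258065·258065+354·13716·13716, 258065·13716+13716·258065) = (133195088449,7079239080)
n=3: (133195088449,7079239080)∘(258065,13716) = (258065·133195088449+354·13716·7079239080, 258065·7079239080+13716·133195088449) = (68745981000924305,3653807666346684)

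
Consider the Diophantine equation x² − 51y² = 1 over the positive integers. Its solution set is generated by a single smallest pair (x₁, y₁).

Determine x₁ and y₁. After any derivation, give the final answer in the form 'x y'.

50 7

√51 → a₀=7, period (7,14); ℓ=2 even so k=1
step 0: (7, 1)  from 7·(1,0) + (0,1)
step 1: (50, 7)  from 7·(7,1) + (1,0)
(x₁, y₁) = (50, 7);  50² − 51·7² = 1 ✓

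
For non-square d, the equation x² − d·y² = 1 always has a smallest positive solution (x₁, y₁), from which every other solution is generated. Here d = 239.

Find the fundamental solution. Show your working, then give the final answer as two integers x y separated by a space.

6195120 400729

√239 → a₀=15, period (2,5,1,2,4,15,4,2,1,5,2,30); ℓ=12 even so k=11
k=0  a_k=15  p_k/q_k = 15/1
k=1  a_k=2  p_k/q_k = 31/2
…
k=3  a_k=1  p_k/q_k = 201/13
k=4  a_k=2  p_k/q_k = 572/37
k=5  a_k=4  p_k/q_k = 2489/161
…
k=8  a_k=2  p_k/q_k = 346141/22390
…
k=10  a_k=5  p_k/q_k = 2847431/184185
k=11  a_k=2  p_k/q_k = 6195120/400729
→ (6195120, 400729).  Check: 6195120²=38379511814400, 239·400729²=38379511814399, difference 1.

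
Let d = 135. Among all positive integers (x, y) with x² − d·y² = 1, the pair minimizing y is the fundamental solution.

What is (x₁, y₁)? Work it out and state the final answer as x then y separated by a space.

[11; 1,1,1,1,1,1,1,22] for √135; ℓ=8 ⇒ convergent index 7
step 0: (11, 1)  from 11·(1,0) + (0,1)
step 1: (12, 1)  from 1·(11,1) + (1,0)
…
step 3: (35, 3)  from 1·(23,2) + (12,1)
step 4: (58, 5)  from 1·(35,3) + (23,2)
…
step 6: (151, 13)  from 1·(93,8) + (58,5)
step 7: (244, 21)  from 1·(151,13) + (93,8)
fundamental: x₁=244, y₁=21  (since 59536 − 135·441 = 1)

244 21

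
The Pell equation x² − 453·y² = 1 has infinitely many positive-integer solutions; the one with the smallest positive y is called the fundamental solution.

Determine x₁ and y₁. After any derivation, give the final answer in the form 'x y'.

[21; 3,1,1,10,14,10,1,1,3,42] for √453; ℓ=10 ⇒ convergent index 9
step 0: (21, 1)  from 21·(1,0) + (0,1)
step 1: (64, 3)  from 3·(21,1) + (1,0)
step 2: (85, 4)  from 1·(64,3) + (21,1)
step 3: (149, 7)  from 1·(85,4) + (64,3)
step 4: (1575, 74)  from 10·(149,7) + (85,4)
…
step 6: (223565, 10504)  from 10·(22199,1043) + (1575,74)
…
step 8: (469329, 22051)  from 1·(245764,11547) + (223565,10504)
step 9: (1653751, 77700)  from 3·(469329,22051) + (245764,11547)
(x₁, y₁) = (1653751, 77700);  1653751² − 453·77700² = 1 ✓

1653751 77700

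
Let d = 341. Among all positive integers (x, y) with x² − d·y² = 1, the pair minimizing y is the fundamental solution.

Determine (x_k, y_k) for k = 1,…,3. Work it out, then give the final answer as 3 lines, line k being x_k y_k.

10626551 575460
225847172311201 12230310076920
4799952989541519968951 259932027556408030380

√341 → a₀=18, period (2,6,1,8,2,…,6,2,36); ℓ=14 even so k=13
i=0: a=18 ⇒ p=18, q=1
i=1: a=2 ⇒ p=37, q=2
i=2: a=6 ⇒ p=240, q=13
i=3: a=1 ⇒ p=277, q=15
i=4: a=8 ⇒ p=2456, q=133
i=5: a=2 ⇒ p=5189, q=281
i=6: a=1 ⇒ p=7645, q=414
i=7: a=2 ⇒ p=20479, q=1109
i=8: a=1 ⇒ p=28124, q=1523
i=9: a=2 ⇒ p=76727, q=4155
i=10: a=8 ⇒ p=641940, q=34763
i=11: a=1 ⇒ p=718667, q=38918
i=12: a=6 ⇒ p=4953942, q=268271
i=13: a=2 ⇒ p=10626551, q=575460
fundamental: x₁=10626551, y₁=575460  (since 112923586155601 − 341·331154211600 = 1)
k=2:  x_2 = 10626551·10626551+341·575460·575460 = 225847172311201,  y_2 = 10626551·575460+575460·10626551 = 12230310076920
k=3:  x_3 = 10626551·225847172311201+341·575460·12230310076920 = 4799952989541519968951,  y_3 = 10626551·12230310076920+575460·225847172311201 = 259932027556408030380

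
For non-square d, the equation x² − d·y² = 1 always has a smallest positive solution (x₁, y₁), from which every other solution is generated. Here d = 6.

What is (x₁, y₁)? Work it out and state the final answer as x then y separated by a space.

[2; 2,4] for √6; ℓ=2 ⇒ convergent index 1
i=0: a=2 ⇒ p=2, q=1
i=1: a=2 ⇒ p=5, q=2
fundamental: x₁=5, y₁=2  (since 25 − 6·4 = 1)

5 2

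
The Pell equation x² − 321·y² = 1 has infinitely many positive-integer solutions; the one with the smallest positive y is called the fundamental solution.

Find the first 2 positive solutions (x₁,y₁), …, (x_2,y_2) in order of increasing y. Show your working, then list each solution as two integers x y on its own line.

215 12
92449 5160

√321 = [17; 1,10,1,34, …], period ℓ=4 (even) → k=3
k=0  a_k=17  p_k/q_k = 17/1
k=1  a_k=1  p_k/q_k = 18/1
k=2  a_k=10  p_k/q_k = 197/11
k=3  a_k=1  p_k/q_k = 215/12
(x₁, y₁) = (215, 12);  215² − 321·12² = 1 ✓
n=2: (215,12)∘(215,12) = (215·215+321·12·12, 215·12+12·215) = (92449,5160)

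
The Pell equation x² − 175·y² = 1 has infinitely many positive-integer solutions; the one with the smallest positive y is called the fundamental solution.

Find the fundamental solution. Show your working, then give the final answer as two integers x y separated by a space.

2024 153

d=175: √d = [13; 4,2,1,2,4,26] (ℓ=6, even), read p_5/q_5
k=0  a_k=13  p_k/q_k = 13/1
k=1  a_k=4  p_k/q_k = 53/4
k=2  a_k=2  p_k/q_k = 119/9
k=3  a_k=1  p_k/q_k = 172/13
k=4  a_k=2  p_k/q_k = 463/35
k=5  a_k=4  p_k/q_k = 2024/153
fundamental: x₁=2024, y₁=153  (since 4096576 − 175·23409 = 1)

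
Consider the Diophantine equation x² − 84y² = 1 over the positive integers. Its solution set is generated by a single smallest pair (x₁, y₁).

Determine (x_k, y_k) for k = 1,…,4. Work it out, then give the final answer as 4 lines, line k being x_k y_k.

55 6
6049 660
665335 72594
73180801 7984680

[9; 6,18] for √84; ℓ=2 ⇒ convergent index 1
step 0: (9, 1)  from 9·(1,0) + (0,1)
step 1: (55, 6)  from 6·(9,1) + (1,0)
(x₁, y₁) = (55, 6);  55² − 84·6² = 1 ✓
k=2:  x_2 = 55·55+84·6·6 = 6049,  y_2 = 55·6+6·55 = 660
k=3:  x_3 = 55·6049+84·6·660 = 665335,  y_3 = 55·660+6·6049 = 72594
k=4:  x_4 = 55·665335+84·6·72594 = 73180801,  y_4 = 55·72594+6·665335 = 7984680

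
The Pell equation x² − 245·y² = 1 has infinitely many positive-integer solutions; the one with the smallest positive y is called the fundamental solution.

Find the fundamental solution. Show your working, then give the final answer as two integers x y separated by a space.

51841 3312

√245 = [15; 1,1,1,7,6,7,1,1,1,30, …], period ℓ=10 (even) → k=9
i=0: a=15 ⇒ p=15, q=1
i=1: a=1 ⇒ p=16, q=1
i=2: a=1 ⇒ p=31, q=2
i=3: a=1 ⇒ p=47, q=3
i=4: a=7 ⇒ p=360, q=23
…
i=6: a=7 ⇒ p=15809, q=1010
i=7: a=1 ⇒ p=18016, q=1151
i=8: a=1 ⇒ p=33825, q=2161
i=9: a=1 ⇒ p=51841, q=3312
→ (51841, 3312).  Check: 51841²=2687489281, 245·3312²=2687489280, difference 1.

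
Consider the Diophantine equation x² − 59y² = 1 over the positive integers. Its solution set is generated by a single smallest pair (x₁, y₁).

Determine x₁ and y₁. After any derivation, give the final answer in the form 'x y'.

[7; 1,2,7,2,1,14] for √59; ℓ=6 ⇒ convergent index 5
a_0=7:  p_0=7·1+0=7,  q_0=7·0+1=1
a_1=1:  p_1=1·7+1=8,  q_1=1·1+0=1
a_2=2:  p_2=2·8+7=23,  q_2=2·1+1=3
…
a_4=2:  p_4=2·169+23=361,  q_4=2·22+3=47
a_5=1:  p_5=1·361+169=530,  q_5=1·47+22=69
(x₁, y₁) = (530, 69);  530² − 59·69² = 1 ✓

530 69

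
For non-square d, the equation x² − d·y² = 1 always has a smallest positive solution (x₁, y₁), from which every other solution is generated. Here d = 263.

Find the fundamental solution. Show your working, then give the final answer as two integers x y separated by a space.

139128 8579

√263 → a₀=16, period (4,1,1,1,1,15,1,1,1,1,4,32); ℓ=12 even so k=11
a_0=16:  p_0=16·1+0=16,  q_0=16·0+1=1
…
a_5=1:  p_5=1·227+146=373,  q_5=1·14+9=23
…
a_8=1:  p_8=1·6195+5822=12017,  q_8=1·382+359=741
…
a_10=1:  p_10=1·18212+12017=30229,  q_10=1·1123+741=1864
a_11=4:  p_11=4·30229+18212=139128,  q_11=4·1864+1123=8579
→ (139128, 8579).  Check: 139128²=19356600384, 263·8579²=19356600383, difference 1.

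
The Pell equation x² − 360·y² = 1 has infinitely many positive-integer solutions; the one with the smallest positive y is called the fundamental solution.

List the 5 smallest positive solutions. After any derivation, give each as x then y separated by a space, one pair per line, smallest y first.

√360 → a₀=18, period (1,36); ℓ=2 even so k=1
k=0  a_k=18  p_k/q_k = 18/1
k=1  a_k=1  p_k/q_k = 19/1
fundamental: x₁=19, y₁=1  (since 361 − 360·1 = 1)
n=2: (19,1)∘(19,1) = (19·19+360·1·1, 19·1+1·19) = (721,38)
n=3: (721,38)∘(19,1) = (19·721+360·1·38, 19·38+1·721) = (27379,1443)
n=4: (27379,1443)∘(19,1) = (19·27379+360·1·1443, 19·1443+1·27379) = (1039681,54796)
n=5: (1039681,54796)∘(19,1) = (19·1039681+360·1·54796, 19·54796+1·1039681) = (39480499,2080805)

19 1
721 38
27379 1443
1039681 54796
39480499 2080805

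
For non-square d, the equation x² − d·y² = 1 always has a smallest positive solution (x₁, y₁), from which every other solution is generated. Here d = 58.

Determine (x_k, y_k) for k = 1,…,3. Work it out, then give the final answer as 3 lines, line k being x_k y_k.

d=58: √d = [7; 1,1,1,1,1,1,14] (ℓ=7, odd), read p_13/q_13
k=0  a_k=7  p_k/q_k = 7/1
k=1  a_k=1  p_k/q_k = 8/1
k=2  a_k=1  p_k/q_k = 15/2
k=3  a_k=1  p_k/q_k = 23/3
k=4  a_k=1  p_k/q_k = 38/5
…
k=6  a_k=1  p_k/q_k = 99/13
k=7  a_k=14  p_k/q_k = 1447/190
…
k=9  a_k=1  p_k/q_k = 2993/393
k=10  a_k=1  p_k/q_k = 4539/596
…
k=12  a_k=1  p_k/q_k = 12071/1585
k=13  a_k=1  p_k/q_k = 19603/2574
(x₁, y₁) = (19603, 2574);  19603² − 58·2574² = 1 ✓
(19603+2574√58)^2 = 768555217 + 100916244√58
(19603+2574√58)^3 = 30131975818099 + 3956522259690√58

19603 2574
768555217 100916244
30131975818099 3956522259690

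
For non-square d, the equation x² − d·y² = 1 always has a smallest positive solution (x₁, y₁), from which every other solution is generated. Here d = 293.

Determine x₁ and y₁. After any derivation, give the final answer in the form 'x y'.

12320649 719780

d=293: √d = [17; 8,1,1,8,34] (ℓ=5, odd), read p_9/q_9
a_0=17:  p_0=17·1+0=17,  q_0=17·0+1=1
…
a_4=8:  p_4=8·291+154=2482,  q_4=8·17+9=145
…
a_8=1:  p_8=1·764593+679914=1444507,  q_8=1·44668+39721=84389
a_9=8:  p_9=8·1444507+764593=12320649,  q_9=8·84389+44668=719780
→ (12320649, 719780).  Check: 12320649²=151798391781201, 293·719780²=151798391781200, difference 1.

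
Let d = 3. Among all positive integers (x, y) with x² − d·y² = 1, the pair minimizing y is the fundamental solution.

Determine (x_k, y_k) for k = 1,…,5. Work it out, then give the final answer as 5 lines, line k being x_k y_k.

[1; 1,2] for √3; ℓ=2 ⇒ convergent index 1
k=0  a_k=1  p_k/q_k = 1/1
k=1  a_k=1  p_k/q_k = 2/1
fundamental: x₁=2, y₁=1  (since 4 − 3·1 = 1)
k=2:  x_2 = 2·2+3·1·1 = 7,  y_2 = 2·1+1·2 = 4
k=3:  x_3 = 2·7+3·1·4 = 26,  y_3 = 2·4+1·7 = 15
k=4:  x_4 = 2·26+3·1·15 = 97,  y_4 = 2·15+1·26 = 56
k=5:  x_5 = 2·97+3·1·56 = 362,  y_5 = 2·56+1·97 = 209

2 1
7 4
26 15
97 56
362 209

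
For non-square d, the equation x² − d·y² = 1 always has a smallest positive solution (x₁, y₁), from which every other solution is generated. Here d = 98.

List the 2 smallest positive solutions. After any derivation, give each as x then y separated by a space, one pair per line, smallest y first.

d=98: √d = [9; 1,8,1,18] (ℓ=4, even), read p_3/q_3
k=0  a_k=9  p_k/q_k = 9/1
…
k=2  a_k=8  p_k/q_k = 89/9
k=3  a_k=1  p_k/q_k = 99/10
fundamental: x₁=99, y₁=10  (since 9801 − 98·100 = 1)
(99+10√98)^2 = 19601 + 1980√98

99 10
19601 1980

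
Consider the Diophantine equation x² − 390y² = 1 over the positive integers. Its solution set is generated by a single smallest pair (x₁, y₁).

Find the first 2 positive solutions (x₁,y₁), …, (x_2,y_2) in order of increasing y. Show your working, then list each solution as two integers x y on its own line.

√390 → a₀=19, period (1,2,1,38); ℓ=4 even so k=3
step 0: (19, 1)  from 19·(1,0) + (0,1)
step 1: (20, 1)  from 1·(19,1) + (1,0)
step 2: (59, 3)  from 2·(20,1) + (19,1)
step 3: (79, 4)  from 1·(59,3) + (20,1)
fundamental: x₁=79, y₁=4  (since 6241 − 390·16 = 1)
k=2:  x_2 = 79·79+390·4·4 = 12481,  y_2 = 79·4+4·79 = 632

79 4
12481 632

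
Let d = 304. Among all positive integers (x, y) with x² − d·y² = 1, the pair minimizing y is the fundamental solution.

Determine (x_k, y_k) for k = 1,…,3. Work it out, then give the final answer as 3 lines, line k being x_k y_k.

57799 3315
6681448801 383207370
772362118440199 44298005553945

d=304: √d = [17; 2,3,2,1,1,1,1,1,2,3,2,34] (ℓ=12, even), read p_11/q_11
step 0: (17, 1)  from 17·(1,0) + (0,1)
…
step 3: (279, 16)  from 2·(122,7) + (35,2)
…
step 8: (2842, 163)  from 1·(1761,101) + (1081,62)
…
step 10: (25177, 1444)  from 3·(7445,427) + (2842,163)
step 11: (57799, 3315)  from 2·(25177,1444) + (7445,427)
→ (57799, 3315).  Check: 57799²=3340724401, 304·3315²=3340724400, difference 1.
k=2:  x_2 = 57799·57799+304·3315·3315 = 6681448801,  y_2 = 57799·3315+3315·57799 = 383207370
k=3:  x_3 = 57799·6681448801+304·3315·383207370 = 772362118440199,  y_3 = 57799·383207370+3315·6681448801 = 44298005553945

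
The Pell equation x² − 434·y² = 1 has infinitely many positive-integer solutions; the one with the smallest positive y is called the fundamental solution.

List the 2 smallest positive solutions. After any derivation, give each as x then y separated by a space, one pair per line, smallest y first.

125 6
31249 1500

[20; 1,4,1,40] for √434; ℓ=4 ⇒ convergent index 3
step 0: (20, 1)  from 20·(1,0) + (0,1)
step 1: (21, 1)  from 1·(20,1) + (1,0)
step 2: (104, 5)  from 4·(21,1) + (20,1)
step 3: (125, 6)  from 1·(104,5) + (21,1)
→ (125, 6).  Check: 125²=15625, 434·6²=15624, difference 1.
(x_2, y_2) = (125·125 + 434·6·6, 125·6 + 6·125) = (31249, 1500)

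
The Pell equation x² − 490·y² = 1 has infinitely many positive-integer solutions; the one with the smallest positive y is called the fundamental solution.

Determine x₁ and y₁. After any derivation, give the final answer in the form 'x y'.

[22; 7,2,1,4,4,4,1,2,7,44] for √490; ℓ=10 ⇒ convergent index 9
a_0=22:  p_0=22·1+0=22,  q_0=22·0+1=1
a_1=7:  p_1=7·22+1=155,  q_1=7·1+0=7
a_2=2:  p_2=2·155+22=332,  q_2=2·7+1=15
a_3=1:  p_3=1·332+155=487,  q_3=1·15+7=22
…
a_8=2:  p_8=2·50315+40708=141338,  q_8=2·2273+1839=6385
a_9=7:  p_9=7·141338+50315=1039681,  q_9=7·6385+2273=46968
(x₁, y₁) = (1039681, 46968);  1039681² − 490·46968² = 1 ✓

1039681 46968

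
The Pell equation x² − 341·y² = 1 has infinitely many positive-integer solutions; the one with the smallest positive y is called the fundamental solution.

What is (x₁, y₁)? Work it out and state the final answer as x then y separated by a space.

10626551 575460

√341 → a₀=18, period (2,6,1,8,2,…,6,2,36); ℓ=14 even so k=13
step 0: (18, 1)  from 18·(1,0) + (0,1)
step 1: (37, 2)  from 2·(18,1) + (1,0)
step 2: (240, 13)  from 6·(37,2) + (18,1)
step 3: (277, 15)  from 1·(240,13) + (37,2)
step 4: (2456, 133)  from 8·(277,15) + (240,13)
step 5: (5189, 281)  from 2·(2456,133) + (277,15)
step 6: (7645, 414)  from 1·(5189,281) + (2456,133)
…
step 9: (76727, 4155)  from 2·(28124,1523) + (20479,1109)
step 10: (641940, 34763)  from 8·(76727,4155) + (28124,1523)
step 11: (718667, 38918)  from 1·(641940,34763) + (76727,4155)
step 12: (4953942, 268271)  from 6·(718667,38918) + (641940,34763)
step 13: (10626551, 575460)  from 2·(4953942,268271) + (718667,38918)
fundamental: x₁=10626551, y₁=575460  (since 112923586155601 − 341·331154211600 = 1)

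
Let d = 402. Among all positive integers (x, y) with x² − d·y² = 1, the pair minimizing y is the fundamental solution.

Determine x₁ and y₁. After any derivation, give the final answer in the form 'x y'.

401 20

d=402: √d = [20; 20,40] (ℓ=2, even), read p_1/q_1
i=0: a=20 ⇒ p=20, q=1
i=1: a=20 ⇒ p=401, q=20
fundamental: x₁=401, y₁=20  (since 160801 − 402·400 = 1)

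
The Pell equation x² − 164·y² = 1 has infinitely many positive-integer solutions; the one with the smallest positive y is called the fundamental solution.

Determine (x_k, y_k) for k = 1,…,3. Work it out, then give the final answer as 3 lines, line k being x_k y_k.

[12; 1,4,6,4,1,24] for √164; ℓ=6 ⇒ convergent index 5
a_0=12:  p_0=12·1+0=12,  q_0=12·0+1=1
a_1=1:  p_1=1·12+1=13,  q_1=1·1+0=1
a_2=4:  p_2=4·13+12=64,  q_2=4·1+1=5
a_3=6:  p_3=6·64+13=397,  q_3=6·5+1=31
a_4=4:  p_4=4·397+64=1652,  q_4=4·31+5=129
a_5=1:  p_5=1·1652+397=2049,  q_5=1·129+31=160
(x₁, y₁) = (2049, 160);  2049² − 164·160² = 1 ✓
n=2: (2049,160)∘(2049,160) = (2049·2049+164·160·160, 2049·160+160·2049) = (8396801,655680)
n=3: (8396801,655680)∘(2049,160) = (2049·8396801+164·160·655680, 2049·655680+160·8396801) = (34410088449,2686976480)

2049 160
8396801 655680
34410088449 2686976480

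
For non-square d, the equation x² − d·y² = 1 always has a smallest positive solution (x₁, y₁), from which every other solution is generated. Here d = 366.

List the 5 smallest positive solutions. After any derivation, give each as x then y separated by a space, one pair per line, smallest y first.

d=366: √d = [19; 7,1,1,1,2,12,2,1,1,1,7,38] (ℓ=12, even), read p_11/q_11
k=0  a_k=19  p_k/q_k = 19/1
k=1  a_k=7  p_k/q_k = 134/7
k=2  a_k=1  p_k/q_k = 153/8
k=3  a_k=1  p_k/q_k = 287/15
…
k=7  a_k=2  p_k/q_k = 30055/1571
k=8  a_k=1  p_k/q_k = 44499/2326
…
k=10  a_k=1  p_k/q_k = 119053/6223
k=11  a_k=7  p_k/q_k = 907925/47458
fundamental: x₁=907925, y₁=47458  (since 824327805625 − 366·2252261764 = 1)
(907925+47458√366)^2 = 1648655611249 + 86176609300√366
(907925+47458√366)^3 = 2993711291685588725 + 156483795997357542√366
(907925+47458√366)^4 = 5436130649005627630680001 + 284151100961715516031400√366
(907925+47458√366)^5 = 9871197838993875221878594227125 + 515975776681174635989620332458√366

907925 47458
1648655611249 86176609300
2993711291685588725 156483795997357542
5436130649005627630680001 284151100961715516031400
9871197838993875221878594227125 515975776681174635989620332458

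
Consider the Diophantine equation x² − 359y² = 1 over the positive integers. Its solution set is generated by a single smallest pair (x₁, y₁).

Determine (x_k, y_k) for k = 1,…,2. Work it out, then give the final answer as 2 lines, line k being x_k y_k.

[18; 1,17,1,36] for √359; ℓ=4 ⇒ convergent index 3
i=0: a=18 ⇒ p=18, q=1
i=1: a=1 ⇒ p=19, q=1
i=2: a=17 ⇒ p=341, q=18
i=3: a=1 ⇒ p=360, q=19
fundamental: x₁=360, y₁=19  (since 129600 − 359·361 = 1)
k=2:  x_2 = 360·360+359·19·19 = 259199,  y_2 = 360·19+19·360 = 13680

360 19
259199 13680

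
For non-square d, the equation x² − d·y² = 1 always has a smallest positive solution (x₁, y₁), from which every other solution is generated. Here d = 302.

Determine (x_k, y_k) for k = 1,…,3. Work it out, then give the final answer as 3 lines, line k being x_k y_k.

d=302: √d = [17; 2,1,1,1,4,…,1,2,34] (ℓ=16, even), read p_15/q_15
a_0=17:  p_0=17·1+0=17,  q_0=17·0+1=1
a_1=2:  p_1=2·17+1=35,  q_1=2·1+0=2
a_2=1:  p_2=1·35+17=52,  q_2=1·2+1=3
…
a_4=1:  p_4=1·87+52=139,  q_4=1·5+3=8
a_5=4:  p_5=4·139+87=643,  q_5=4·8+5=37
…
a_8=16:  p_8=16·2068+1425=34513,  q_8=16·119+82=1986
a_9=1:  p_9=1·34513+2068=36581,  q_9=1·1986+119=2105
…
a_12=1:  p_12=1·467281+107675=574956,  q_12=1·26889+6196=33085
a_13=1:  p_13=1·574956+467281=1042237,  q_13=1·33085+26889=59974
a_14=1:  p_14=1·1042237+574956=1617193,  q_14=1·59974+33085=93059
a_15=2:  p_15=2·1617193+1042237=4276623,  q_15=2·93059+59974=246092
fundamental: x₁=4276623, y₁=246092  (since 18289504284129 − 302·60561272464 = 1)
(x_2, y_2) = (4276623·4276623 + 302·246092·246092, 4276623·246092 + 246092·4276623) = (36579008568257, 2104885414632)
(x_3, y_3) = (4276623·36579008568257 + 302·246092·2104885414632, 4276623·2104885414632 + 246092·36579008568257) = (312869258720405635599, 18003602753159249380)

4276623 246092
36579008568257 2104885414632
312869258720405635599 18003602753159249380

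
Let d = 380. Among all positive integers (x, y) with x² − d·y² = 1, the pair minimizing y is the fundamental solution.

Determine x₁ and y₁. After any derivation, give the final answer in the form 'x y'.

39 2

[19; 2,38] for √380; ℓ=2 ⇒ convergent index 1
a_0=19:  p_0=19·1+0=19,  q_0=19·0+1=1
a_1=2:  p_1=2·19+1=39,  q_1=2·1+0=2
(x₁, y₁) = (39, 2);  39² − 380·2² = 1 ✓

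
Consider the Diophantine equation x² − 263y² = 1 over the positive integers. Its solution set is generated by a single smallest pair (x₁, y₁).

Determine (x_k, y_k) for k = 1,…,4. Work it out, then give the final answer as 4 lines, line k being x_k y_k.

√263 = [16; 4,1,1,1,1,15,1,1,1,1,4,32, …], period ℓ=12 (even) → k=11
i=0: a=16 ⇒ p=16, q=1
i=1: a=4 ⇒ p=65, q=4
…
i=3: a=1 ⇒ p=146, q=9
i=4: a=1 ⇒ p=227, q=14
i=5: a=1 ⇒ p=373, q=23
i=6: a=15 ⇒ p=5822, q=359
…
i=9: a=1 ⇒ p=18212, q=1123
i=10: a=1 ⇒ p=30229, q=1864
i=11: a=4 ⇒ p=139128, q=8579
→ (139128, 8579).  Check: 139128²=19356600384, 263·8579²=19356600383, difference 1.
k=2:  x_2 = 139128·139128+263·8579·8579 = 38713200767,  y_2 = 139128·8579+8579·139128 = 2387158224
k=3:  x_3 = 139128·38713200767+263·8579·2387158224 = 10772180392483224,  y_3 = 139128·2387158224+8579·38713200767 = 664241098768765
k=4:  x_4 = 139128·10772180392483224+263·8579·664241098768765 = 2997423827252098776577,  y_4 = 139128·664241098768765+8579·10772180392483224 = 184829071176614315616

139128 8579
38713200767 2387158224
10772180392483224 664241098768765
2997423827252098776577 184829071176614315616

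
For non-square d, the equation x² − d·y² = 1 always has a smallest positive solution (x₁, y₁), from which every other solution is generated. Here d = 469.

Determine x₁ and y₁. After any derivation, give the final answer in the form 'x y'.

d=469: √d = [21; 1,1,1,10,6,10,1,1,1,42] (ℓ=10, even), read p_9/q_9
i=0: a=21 ⇒ p=21, q=1
i=1: a=1 ⇒ p=22, q=1
i=2: a=1 ⇒ p=43, q=2
i=3: a=1 ⇒ p=65, q=3
…
i=5: a=6 ⇒ p=4223, q=195
…
i=8: a=1 ⇒ p=90069, q=4159
i=9: a=1 ⇒ p=137215, q=6336
→ (137215, 6336).  Check: 137215²=18827956225, 469·6336²=18827956224, difference 1.

137215 6336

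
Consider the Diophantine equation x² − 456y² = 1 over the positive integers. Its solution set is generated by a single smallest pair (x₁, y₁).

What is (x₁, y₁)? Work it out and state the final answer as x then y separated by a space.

1025 48

[21; 2,1,4,1,2,42] for √456; ℓ=6 ⇒ convergent index 5
step 0: (21, 1)  from 21·(1,0) + (0,1)
…
step 2: (64, 3)  from 1·(43,2) + (21,1)
step 3: (299, 14)  from 4·(64,3) + (43,2)
step 4: (363, 17)  from 1·(299,14) + (64,3)
step 5: (1025, 48)  from 2·(363,17) + (299,14)
fundamental: x₁=1025, y₁=48  (since 1050625 − 456·2304 = 1)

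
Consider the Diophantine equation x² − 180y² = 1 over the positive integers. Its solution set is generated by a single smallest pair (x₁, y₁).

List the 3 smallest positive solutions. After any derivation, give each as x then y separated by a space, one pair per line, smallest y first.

161 12
51841 3864
16692641 1244196

d=180: √d = [13; 2,2,2,26] (ℓ=4, even), read p_3/q_3
i=0: a=13 ⇒ p=13, q=1
i=1: a=2 ⇒ p=27, q=2
i=2: a=2 ⇒ p=67, q=5
i=3: a=2 ⇒ p=161, q=12
→ (161, 12).  Check: 161²=25921, 180·12²=25920, difference 1.
n=2: (161,12)∘(161,12) = (161·161+180·12·12, 161·12+12·161) = (51841,3864)
n=3: (51841,3864)∘(161,12) = (161·51841+180·12·3864, 161·3864+12·51841) = (16692641,1244196)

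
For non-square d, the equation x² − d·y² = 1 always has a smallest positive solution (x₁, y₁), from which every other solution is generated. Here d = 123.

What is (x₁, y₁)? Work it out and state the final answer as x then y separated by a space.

122 11

√123 → a₀=11, period (11,22); ℓ=2 even so k=1
i=0: a=11 ⇒ p=11, q=1
i=1: a=11 ⇒ p=122, q=11
(x₁, y₁) = (122, 11);  122² − 123·11² = 1 ✓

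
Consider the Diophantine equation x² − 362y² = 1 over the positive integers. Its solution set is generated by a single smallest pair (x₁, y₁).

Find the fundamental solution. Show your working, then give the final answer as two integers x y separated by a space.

√362 = [19; 38, …], period ℓ=1 (odd) → k=1
a_0=19:  p_0=19·1+0=19,  q_0=19·0+1=1
a_1=38:  p_1=38·19+1=723,  q_1=38·1+0=38
fundamental: x₁=723, y₁=38  (since 522729 − 362·1444 = 1)

723 38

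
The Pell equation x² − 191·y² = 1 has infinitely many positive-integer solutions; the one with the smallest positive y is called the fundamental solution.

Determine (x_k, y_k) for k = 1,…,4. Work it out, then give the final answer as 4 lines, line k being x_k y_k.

8994000 650783
161784071999999 11706284604000
2910171887135973018000 210572647456751349217
52348171905801720863712000001 3787780782452031563430792000

[13; 1,4,1,1,3,…,4,1,26] for √191; ℓ=16 ⇒ convergent index 15
k=0  a_k=13  p_k/q_k = 13/1
…
k=3  a_k=1  p_k/q_k = 83/6
…
k=6  a_k=2  p_k/q_k = 1230/89
…
k=8  a_k=13  p_k/q_k = 40217/2910
k=9  a_k=2  p_k/q_k = 83433/6037
k=10  a_k=2  p_k/q_k = 207083/14984
k=11  a_k=3  p_k/q_k = 704682/50989
…
k=13  a_k=1  p_k/q_k = 1616447/116962
k=14  a_k=4  p_k/q_k = 7377553/533821
k=15  a_k=1  p_k/q_k = 8994000/650783
fundamental: x₁=8994000, y₁=650783  (since 80892036000000 − 191·423518513089 = 1)
k=2:  x_2 = 8994000·8994000+191·650783·650783 = 161784071999999,  y_2 = 8994000·650783+650783·8994000 = 11706284604000
k=3:  x_3 = 8994000·161784071999999+191·650783·11706284604000 = 2910171887135973018000,  y_3 = 8994000·11706284604000+650783·161784071999999 = 210572647456751349217
k=4:  x_4 = 8994000·2910171887135973018000+191·650783·210572647456751349217 = 52348171905801720863712000001,  y_4 = 8994000·210572647456751349217+650783·2910171887135973018000 = 3787780782452031563430792000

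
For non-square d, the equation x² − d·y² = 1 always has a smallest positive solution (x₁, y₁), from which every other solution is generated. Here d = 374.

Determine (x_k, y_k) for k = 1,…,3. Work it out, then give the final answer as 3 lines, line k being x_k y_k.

3365 174
22646449 1171020
152410598405 7880964426

[19; 2,1,18,1,2,38] for √374; ℓ=6 ⇒ convergent index 5
step 0: (19, 1)  from 19·(1,0) + (0,1)
step 1: (39, 2)  from 2·(19,1) + (1,0)
…
step 3: (1083, 56)  from 18·(58,3) + (39,2)
step 4: (1141, 59)  from 1·(1083,56) + (58,3)
step 5: (3365, 174)  from 2·(1141,59) + (1083,56)
→ (3365, 174).  Check: 3365²=11323225, 374·174²=11323224, difference 1.
(x_2, y_2) = (3365·3365 + 374·174·174, 3365·174 + 174·3365) = (22646449, 1171020)
(x_3, y_3) = (3365·22646449 + 374·174·1171020, 3365·1171020 + 174·22646449) = (152410598405, 7880964426)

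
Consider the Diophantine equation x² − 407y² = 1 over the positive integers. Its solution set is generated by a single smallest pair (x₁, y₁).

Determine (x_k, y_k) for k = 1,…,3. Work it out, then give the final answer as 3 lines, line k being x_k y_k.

[20; 5,1,2,1,5,40] for √407; ℓ=6 ⇒ convergent index 5
a_0=20:  p_0=20·1+0=20,  q_0=20·0+1=1
…
a_2=1:  p_2=1·101+20=121,  q_2=1·5+1=6
…
a_4=1:  p_4=1·343+121=464,  q_4=1·17+6=23
a_5=5:  p_5=5·464+343=2663,  q_5=5·23+17=132
fundamental: x₁=2663, y₁=132  (since 7091569 − 407·17424 = 1)
k=2:  x_2 = 2663·2663+407·132·132 = 14183137,  y_2 = 2663·132+132·2663 = 703032
k=3:  x_3 = 2663·14183137+407·132·703032 = 75539384999,  y_3 = 2663·703032+132·14183137 = 3744348300

2663 132
14183137 703032
75539384999 3744348300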